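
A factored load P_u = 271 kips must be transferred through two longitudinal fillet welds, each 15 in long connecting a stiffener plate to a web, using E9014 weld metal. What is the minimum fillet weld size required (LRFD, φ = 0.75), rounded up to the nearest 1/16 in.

E90XX → F_EXX = 90 ksi.
Total weld length L = 30 in.
Required throat t_e = P_u / (φ × 0.6 F_EXX × L) = 271 / (0.75 × 0.6 × 90 × 30) = 0.223 in.
Required leg w = t_e / 0.707 = 0.3155 in → use 3/8 in.

w = 3/8 in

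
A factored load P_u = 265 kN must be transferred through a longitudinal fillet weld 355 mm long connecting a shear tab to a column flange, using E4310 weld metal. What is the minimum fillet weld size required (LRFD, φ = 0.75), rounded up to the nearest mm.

E43XX → F_EXX = 430 MPa.
Total weld length L = 355 mm.
Required throat t_e = P_u / (φ × 0.6 F_EXX × L) = 265 / (0.75 × 0.6 × 430 × 355 × 10⁻³) = 3.858 mm.
Required leg w = t_e / 0.707 = 5.457 mm → use 6 mm.

w = 6 mm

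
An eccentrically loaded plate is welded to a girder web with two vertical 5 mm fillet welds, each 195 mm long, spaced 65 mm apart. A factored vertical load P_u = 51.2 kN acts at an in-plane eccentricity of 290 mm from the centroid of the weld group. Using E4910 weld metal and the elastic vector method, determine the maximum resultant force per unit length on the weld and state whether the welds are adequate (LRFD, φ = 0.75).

E49XX → F_EXX = 490 MPa.
Total weld length L_w = 390 mm. Treat welds as unit-width lines.
Polar moment about centroid: J = 2[d³/12 + d(b/2)²] = 2[195³/12 + 195×32.5²] = 1648000 mm³.
Direct shear f_v = P/L_w = 51.2×10³ / 390 = 131.3 N/mm (vertical).
Torsion M = P·e = 51.2×10³ × 290 = 14848000 N·mm.
Critical point at (x, y) = (32.5, 97.5) from centroid. f_tx = M·y/J = 878.6 N/mm; f_ty = M·x/J = 292.9 N/mm.
Resultant f_max = √[f_tx² + (f_v + f_ty)²] = √[878.6² + (131.3 + 292.9)²] = 975.6 N/mm.
Capacity per unit length: φr_n = 0.75 × 0.6 × 490 × (0.707 × 5) = 779.5 N/mm.
975.6 > 779.5 → NOT adequate.

f_max ≈ 976 N/mm; NOT adequate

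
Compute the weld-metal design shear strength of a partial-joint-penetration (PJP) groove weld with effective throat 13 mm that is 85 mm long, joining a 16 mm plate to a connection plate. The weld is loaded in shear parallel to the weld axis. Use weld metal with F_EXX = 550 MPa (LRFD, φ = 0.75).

Effective throat (given) t_e = 13 mm.
A_we = 13 × 85 = 1105 mm².
F_nw = 0.6 F_EXX = 330 MPa.
φR_n = 0.75 × 330 × 1105 × 10⁻³ = 273.5 kN.

φR_n ≈ 273 kN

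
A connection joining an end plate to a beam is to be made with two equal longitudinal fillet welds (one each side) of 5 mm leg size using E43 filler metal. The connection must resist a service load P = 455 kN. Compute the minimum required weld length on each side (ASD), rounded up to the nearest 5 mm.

L = 500 mm on each side

E43XX → F_EXX = 430 MPa.
Throat t_e = 0.707 × 5 = 3.535 mm.
r_n/Ω = (0.6 × 430 × 3.535) / 2.0 = 456 N/mm = 0.456 kN/mm.
L_req = P / (r_n/Ω) = 455 / 0.456 = 997.8 mm total.
Per side: 997.8 / 2 = 498.9 mm.
Round up → use L = 500 mm on each side.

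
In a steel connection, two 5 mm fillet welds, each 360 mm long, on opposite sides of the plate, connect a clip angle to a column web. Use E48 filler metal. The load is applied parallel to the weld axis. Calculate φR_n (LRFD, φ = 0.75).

φR_n ≈ 550 kN

E48XX → F_EXX = 480 MPa.
Effective throat t_e = 0.707 × 5 = 3.535 mm.
Total length L = 720 mm; A_we = 3.535 × 720 = 2545 mm².
F_nw = 0.6 F_EXX = 0.6 × 480 = 288 MPa.
φR_n = 0.75 × 288 × 2545 × 10⁻³ = 549.8 kN.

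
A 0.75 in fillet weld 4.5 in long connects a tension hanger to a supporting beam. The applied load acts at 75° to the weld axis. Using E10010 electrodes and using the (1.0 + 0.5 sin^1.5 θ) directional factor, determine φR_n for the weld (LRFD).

φR_n ≈ 158 kip

E100XX → F_EXX = 100 ksi.
t_e = 0.707 × 0.75 = 0.5302 in; A_we = 0.5302 × 4.5 = 2.386 in².
Directional factor: 1.0 + 0.5 sin^1.5(75°) = 1.475.
F_nw = 0.6 × 100 × 1.475 = 88.48 ksi.
φR_n = 0.75 × 88.48 × 2.386 = 158.3 kip.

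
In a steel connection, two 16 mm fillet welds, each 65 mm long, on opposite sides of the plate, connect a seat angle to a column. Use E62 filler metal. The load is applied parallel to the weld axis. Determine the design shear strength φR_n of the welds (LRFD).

E62XX → F_EXX = 620 MPa.
Effective throat t_e = 0.707 × 16 = 11.31 mm.
Total length L = 130 mm; A_we = 11.31 × 130 = 1471 mm².
F_nw = 0.6 F_EXX = 0.6 × 620 = 372 MPa.
φR_n = 0.75 × 372 × 1471 × 10⁻³ = 410.3 kN.

φR_n ≈ 410 kN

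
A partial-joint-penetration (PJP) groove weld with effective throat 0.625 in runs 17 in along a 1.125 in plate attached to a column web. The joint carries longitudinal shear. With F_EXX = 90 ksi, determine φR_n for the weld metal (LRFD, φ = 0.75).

Effective throat (given) t_e = 0.625 in.
A_we = 0.625 × 17 = 10.62 in².
F_nw = 0.6 F_EXX = 54 ksi.
φR_n = 0.75 × 54 × 10.62 = 430.3 kips.

φR_n ≈ 430 kips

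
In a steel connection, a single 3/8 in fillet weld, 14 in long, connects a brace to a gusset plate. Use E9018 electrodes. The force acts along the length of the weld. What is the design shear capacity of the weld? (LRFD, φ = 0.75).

φR_n ≈ 150 kip

E90XX → F_EXX = 90 ksi.
Effective throat t_e = 0.707 × 0.375 = 0.2651 in.
Total length L = 14 in; A_we = 0.2651 × 14 = 3.712 in².
F_nw = 0.6 F_EXX = 0.6 × 90 = 54 ksi.
φR_n = 0.75 × 54 × 3.712 = 150.3 kip.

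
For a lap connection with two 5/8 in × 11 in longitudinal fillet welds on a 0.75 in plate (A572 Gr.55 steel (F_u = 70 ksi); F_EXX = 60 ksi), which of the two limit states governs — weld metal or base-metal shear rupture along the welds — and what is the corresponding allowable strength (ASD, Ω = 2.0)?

t_e = 0.707 × 0.625 = 0.4419 in; L = 22 in.
Weld metal: R_n/Ω = (1/2.0) × 0.6 × 60 × 0.4419 × 22 = 175 kip.
Base metal (shear rupture): R_n/Ω = (1/2.0) × 0.6 × 70 × 0.75 × 22 = 346.5 kip.
Governing: weld metal.

R_n/Ω ≈ 175 kip (weld metal governs)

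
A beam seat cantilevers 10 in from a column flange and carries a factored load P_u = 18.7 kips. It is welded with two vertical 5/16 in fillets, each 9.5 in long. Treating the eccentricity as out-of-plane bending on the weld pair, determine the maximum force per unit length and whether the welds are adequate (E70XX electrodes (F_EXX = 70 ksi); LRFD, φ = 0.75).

L_w = 2 × 9.5 = 19 in; section modulus (unit throat) S = 2 × L²/6 = 30.08 in².
Direct shear f_v = P/L_w = 18.7/19 = 0.9842 kip/in.
Moment M = P × e = 18.7 × 10 = 187 kip·in; bending f_b = M/S = 6.216 kip/in.
f_max = √(f_v² + f_b²) = √(0.9842² + 6.216²) = 6.294 kip/in.
φr_n = 0.75 × 0.6 × 70 × (0.707 × 0.3125) = 6.96 kip/in → adequate.

f_max ≈ 6.29 kip/in; adequate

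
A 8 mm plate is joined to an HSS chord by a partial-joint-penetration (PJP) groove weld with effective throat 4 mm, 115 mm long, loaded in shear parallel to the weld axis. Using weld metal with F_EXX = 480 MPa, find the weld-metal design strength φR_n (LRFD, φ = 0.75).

φR_n ≈ 99.4 kN

Effective throat (given) t_e = 4 mm.
A_we = 4 × 115 = 460 mm².
F_nw = 0.6 F_EXX = 288 MPa.
φR_n = 0.75 × 288 × 460 × 10⁻³ = 99.36 kN.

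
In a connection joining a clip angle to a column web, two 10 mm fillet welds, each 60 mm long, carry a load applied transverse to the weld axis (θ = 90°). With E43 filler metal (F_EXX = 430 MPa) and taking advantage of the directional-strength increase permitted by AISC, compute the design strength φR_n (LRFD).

φR_n ≈ 246 kN

t_e = 0.707 × 10 = 7.07 mm; A_we = 7.07 × 120 = 848.4 mm².
Directional factor: 1.0 + 0.5 sin^1.5(90°) = 1.5.
F_nw = 0.6 × 430 × 1.5 = 387 MPa.
φR_n = 0.75 × 387 × 848.4 × 10⁻³ = 246.2 kN.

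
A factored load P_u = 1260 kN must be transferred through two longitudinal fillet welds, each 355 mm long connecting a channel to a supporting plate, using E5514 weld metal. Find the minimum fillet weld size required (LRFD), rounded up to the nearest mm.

E55XX → F_EXX = 550 MPa.
Total weld length L = 710 mm.
Required throat t_e = P_u / (φ × 0.6 F_EXX × L) = 1260 / (0.75 × 0.6 × 550 × 710 × 10⁻³) = 7.17 mm.
Required leg w = t_e / 0.707 = 10.14 mm → use 11 mm.

w = 11 mm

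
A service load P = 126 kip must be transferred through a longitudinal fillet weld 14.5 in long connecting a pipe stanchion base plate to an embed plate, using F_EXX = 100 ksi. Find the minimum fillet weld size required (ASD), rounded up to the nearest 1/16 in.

w = 7/16 in

Total weld length L = 14.5 in.
Required throat t_e = P × Ω / (0.6 F_EXX × L) = 126 × 2.0 / (0.6 × 100 × 14.5) = 0.2897 in.
Required leg w = t_e / 0.707 = 0.4097 in → use 7/16 in.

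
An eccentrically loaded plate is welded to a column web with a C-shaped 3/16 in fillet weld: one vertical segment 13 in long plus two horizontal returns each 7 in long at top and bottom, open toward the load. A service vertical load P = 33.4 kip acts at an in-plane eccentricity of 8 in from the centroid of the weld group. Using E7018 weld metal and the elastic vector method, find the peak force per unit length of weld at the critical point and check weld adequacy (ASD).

f_max ≈ 3.34 kip/in; NOT adequate

E70XX → F_EXX = 70 ksi.
Total weld length L_w = 27 in. Treat welds as unit-width lines.
Centroid: x̄ = 2×7×3.5 / 27 = 1.815 in from the vertical weld.
Polar moment about centroid: J = I_x + I_y = [13³/12 + 2×7×6.5²] + [13×1.815² + 2(7³/12 + 7×1.685²)] = 914.3 in³.
Direct shear f_v = P/L_w = 33.4 / 27 = 1.237 kip/in (vertical).
Torsion M = P·e = 33.4 × 8 = 267.2 kip·in.
Critical point at (x, y) = (5.185, 6.5) from centroid. f_tx = M·y/J = 1.9 kip/in; f_ty = M·x/J = 1.515 kip/in.
Resultant f_max = √[f_tx² + (f_v + f_ty)²] = √[1.9² + (1.237 + 1.515)²] = 3.344 kip/in.
Capacity per unit length: r_n/Ω = (1/2.0) × 0.6 × 70 × (0.707 × 0.1875) = 2.784 kip/in.
3.344 > 2.784 → NOT adequate.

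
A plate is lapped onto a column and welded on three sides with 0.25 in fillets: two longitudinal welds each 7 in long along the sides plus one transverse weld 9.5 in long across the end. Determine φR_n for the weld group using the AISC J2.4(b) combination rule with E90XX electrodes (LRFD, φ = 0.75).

E90XX → F_EXX = 90 ksi.
t_e = 0.707 × 0.25 = 0.1767 in.
R_nwl = 0.6 × 90 × 0.1767 × 14 = 133.6 kip (longitudinal, 2 welds).
R_nwt = 0.6 × 90 × 0.1767 × 9.5 = 90.67 kip (transverse, base value).
(i) R_nwl + R_nwt = 224.3 kip; (ii) 0.85 R_nwl + 1.5 R_nwt = 249.6 kip.
R_n = max = 249.6 kip [governs: (ii)]; φR_n = 187.2 kip.

φR_n ≈ 187 kip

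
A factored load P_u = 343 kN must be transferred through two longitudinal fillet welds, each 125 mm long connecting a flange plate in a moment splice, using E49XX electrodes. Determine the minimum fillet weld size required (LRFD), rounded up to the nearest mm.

w = 9 mm

E49XX → F_EXX = 490 MPa.
Total weld length L = 250 mm.
Required throat t_e = P_u / (φ × 0.6 F_EXX × L) = 343 / (0.75 × 0.6 × 490 × 250 × 10⁻³) = 6.222 mm.
Required leg w = t_e / 0.707 = 8.801 mm → use 9 mm.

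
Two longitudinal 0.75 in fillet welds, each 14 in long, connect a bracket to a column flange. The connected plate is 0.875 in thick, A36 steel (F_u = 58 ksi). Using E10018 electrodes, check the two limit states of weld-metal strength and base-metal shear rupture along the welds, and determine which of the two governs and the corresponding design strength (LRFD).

φR_n ≈ 639 kip (base-metal shear rupture governs)

E100XX → F_EXX = 100 ksi.
t_e = 0.707 × 0.75 = 0.5302 in; L = 28 in.
Weld metal: φR_n = 0.75 × 0.6 × 100 × 0.5302 × 28 = 668.1 kip.
Base metal (shear rupture): φR_n = 0.75 × 0.6 × 58 × 0.875 × 28 = 639.4 kip.
Governing: base-metal shear rupture.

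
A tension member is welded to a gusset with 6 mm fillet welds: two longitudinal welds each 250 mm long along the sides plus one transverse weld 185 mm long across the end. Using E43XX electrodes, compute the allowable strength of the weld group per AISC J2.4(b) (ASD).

E43XX → F_EXX = 430 MPa.
t_e = 0.707 × 6 = 4.242 mm.
R_nwl = 0.6 × 430 × 4.242 × 500 × 10⁻³ = 547.2 kN (longitudinal, 2 welds).
R_nwt = 0.6 × 430 × 4.242 × 185 × 10⁻³ = 202.5 kN (transverse, base value).
(i) R_nwl + R_nwt = 749.7 kN; (ii) 0.85 R_nwl + 1.5 R_nwt = 768.8 kN.
R_n = max = 768.8 kN [governs: (ii)]; R_n/Ω = 384.4 kN.

R_n/Ω ≈ 384 kN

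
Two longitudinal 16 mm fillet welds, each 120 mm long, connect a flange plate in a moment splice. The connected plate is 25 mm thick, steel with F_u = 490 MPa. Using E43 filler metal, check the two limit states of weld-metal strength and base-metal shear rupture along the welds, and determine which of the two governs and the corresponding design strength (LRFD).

φR_n ≈ 525 kN (weld metal governs)

E43XX → F_EXX = 430 MPa.
t_e = 0.707 × 16 = 11.31 mm; L = 240 mm.
Weld metal: φR_n = 0.75 × 0.6 × 430 × 11.31 × 240 × 10⁻³ = 525.3 kN.
Base metal (shear rupture): φR_n = 0.75 × 0.6 × 490 × 25 × 240 × 10⁻³ = 1323 kN.
Governing: weld metal.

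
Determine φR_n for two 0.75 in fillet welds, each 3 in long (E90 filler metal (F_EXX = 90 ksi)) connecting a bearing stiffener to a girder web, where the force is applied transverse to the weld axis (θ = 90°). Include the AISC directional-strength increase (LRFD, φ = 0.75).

φR_n ≈ 193 kips

t_e = 0.707 × 0.75 = 0.5302 in; A_we = 0.5302 × 6 = 3.181 in².
Directional factor: 1.0 + 0.5 sin^1.5(90°) = 1.5.
F_nw = 0.6 × 90 × 1.5 = 81 ksi.
φR_n = 0.75 × 81 × 3.181 = 193.3 kips.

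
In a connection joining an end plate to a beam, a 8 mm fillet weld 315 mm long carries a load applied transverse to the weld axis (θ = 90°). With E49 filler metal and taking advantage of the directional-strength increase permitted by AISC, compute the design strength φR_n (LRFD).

E49XX → F_EXX = 490 MPa.
t_e = 0.707 × 8 = 5.656 mm; A_we = 5.656 × 315 = 1782 mm².
Directional factor: 1.0 + 0.5 sin^1.5(90°) = 1.5.
F_nw = 0.6 × 490 × 1.5 = 441 MPa.
φR_n = 0.75 × 441 × 1782 × 10⁻³ = 589.3 kN.

φR_n ≈ 589 kN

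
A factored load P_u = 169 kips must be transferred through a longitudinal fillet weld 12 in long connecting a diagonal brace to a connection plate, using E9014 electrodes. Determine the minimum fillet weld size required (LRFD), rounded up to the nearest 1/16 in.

w = 1/2 in

E90XX → F_EXX = 90 ksi.
Total weld length L = 12 in.
Required throat t_e = P_u / (φ × 0.6 F_EXX × L) = 169 / (0.75 × 0.6 × 90 × 12) = 0.3477 in.
Required leg w = t_e / 0.707 = 0.4918 in → use 1/2 in.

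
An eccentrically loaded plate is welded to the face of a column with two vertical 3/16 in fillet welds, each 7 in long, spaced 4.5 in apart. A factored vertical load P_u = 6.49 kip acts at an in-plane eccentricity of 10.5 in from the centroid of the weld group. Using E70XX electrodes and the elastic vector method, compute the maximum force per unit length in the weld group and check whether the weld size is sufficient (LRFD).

f_max ≈ 2.5 kip/in; adequate

E70XX → F_EXX = 70 ksi.
Total weld length L_w = 14 in. Treat welds as unit-width lines.
Polar moment about centroid: J = 2[d³/12 + d(b/2)²] = 2[7³/12 + 7×2.25²] = 128 in³.
Direct shear f_v = P/L_w = 6.49 / 14 = 0.4636 kip/in (vertical).
Torsion M = P·e = 6.49 × 10.5 = 68.145 kip·in.
Critical point at (x, y) = (2.25, 3.5) from centroid. f_tx = M·y/J = 1.863 kip/in; f_ty = M·x/J = 1.197 kip/in.
Resultant f_max = √[f_tx² + (f_v + f_ty)²] = √[1.863² + (0.4636 + 1.197)²] = 2.496 kip/in.
Capacity per unit length: φr_n = 0.75 × 0.6 × 70 × (0.707 × 0.1875) = 4.176 kip/in.
2.496 ≤ 4.176 → adequate.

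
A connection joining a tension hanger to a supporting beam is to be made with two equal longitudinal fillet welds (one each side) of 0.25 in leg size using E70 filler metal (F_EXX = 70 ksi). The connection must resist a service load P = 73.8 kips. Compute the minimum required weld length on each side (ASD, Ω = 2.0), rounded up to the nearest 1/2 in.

L = 10 in on each side

Throat t_e = 0.707 × 0.25 = 0.1767 in.
r_n/Ω = (0.6 × 70 × 0.1767) / 2.0 = 3.712 kip/in.
L_req = P / (r_n/Ω) = 73.8 / 3.712 = 19.88 in total.
Per side: 19.88 / 2 = 9.941 in.
Round up → use L = 10 in on each side.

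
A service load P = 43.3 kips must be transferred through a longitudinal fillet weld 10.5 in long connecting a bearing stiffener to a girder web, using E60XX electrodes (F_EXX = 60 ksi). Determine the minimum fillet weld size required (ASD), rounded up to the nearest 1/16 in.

Total weld length L = 10.5 in.
Required throat t_e = P × Ω / (0.6 F_EXX × L) = 43.3 × 2.0 / (0.6 × 60 × 10.5) = 0.2291 in.
Required leg w = t_e / 0.707 = 0.324 in → use 3/8 in.

w = 3/8 in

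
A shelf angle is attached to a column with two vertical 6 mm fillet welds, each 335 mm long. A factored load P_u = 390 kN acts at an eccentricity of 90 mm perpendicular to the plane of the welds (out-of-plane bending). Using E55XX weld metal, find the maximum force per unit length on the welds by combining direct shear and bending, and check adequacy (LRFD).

E55XX → F_EXX = 550 MPa.
L_w = 2 × 335 = 670 mm; section modulus (unit throat) S = 2 × L²/6 = 37410 mm².
Direct shear f_v = P/L_w = 390×10³/670 = 582.1 N/mm.
Moment M = P × e = 390×10³ × 90 = 35100000 N·mm; bending f_b = M/S = 938.3 N/mm.
f_max = √(f_v² + f_b²) = √(582.1² + 938.3²) = 1104 N/mm.
φr_n = 0.75 × 0.6 × 550 × (0.707 × 6) = 1050 N/mm → NOT adequate.

f_max ≈ 1100 N/mm; NOT adequate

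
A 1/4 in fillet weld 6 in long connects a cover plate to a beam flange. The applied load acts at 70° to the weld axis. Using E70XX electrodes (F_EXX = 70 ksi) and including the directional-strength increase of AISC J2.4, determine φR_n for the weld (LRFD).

t_e = 0.707 × 0.25 = 0.1767 in; A_we = 0.1767 × 6 = 1.06 in².
Directional factor: 1.0 + 0.5 sin^1.5(70°) = 1.455.
F_nw = 0.6 × 70 × 1.455 = 61.13 ksi.
φR_n = 0.75 × 61.13 × 1.06 = 48.62 kips.

φR_n ≈ 48.6 kips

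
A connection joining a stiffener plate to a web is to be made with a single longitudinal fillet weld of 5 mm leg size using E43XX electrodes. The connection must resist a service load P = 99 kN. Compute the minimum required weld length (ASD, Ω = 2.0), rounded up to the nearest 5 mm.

L = 220 mm

E43XX → F_EXX = 430 MPa.
Throat t_e = 0.707 × 5 = 3.535 mm.
r_n/Ω = (0.6 × 430 × 3.535) / 2.0 = 456 N/mm = 0.456 kN/mm.
L_req = P / (r_n/Ω) = 99 / 0.456 = 217.1 mm total.
Round up → use L = 220 mm.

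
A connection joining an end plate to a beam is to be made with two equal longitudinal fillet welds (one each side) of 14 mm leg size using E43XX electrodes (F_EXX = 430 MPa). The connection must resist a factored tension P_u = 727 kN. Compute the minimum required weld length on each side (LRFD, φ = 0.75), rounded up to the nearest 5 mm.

Throat t_e = 0.707 × 14 = 9.898 mm.
φr_n = 0.75 × 0.6 × 430 × 9.898 × 10⁻³ = 1.915 kN/mm.
L_req = P_u / φr_n = 727 / 1.915 = 379.6 mm total.
Per side: 379.6 / 2 = 189.8 mm.
Round up → use L = 190 mm on each side.

L = 190 mm on each side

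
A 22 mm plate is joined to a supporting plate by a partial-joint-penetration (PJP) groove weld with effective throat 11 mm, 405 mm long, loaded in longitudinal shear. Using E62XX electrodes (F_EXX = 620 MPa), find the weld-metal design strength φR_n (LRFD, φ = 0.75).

φR_n ≈ 1240 kN

Effective throat (given) t_e = 11 mm.
A_we = 11 × 405 = 4455 mm².
F_nw = 0.6 F_EXX = 372 MPa.
φR_n = 0.75 × 372 × 4455 × 10⁻³ = 1243 kN.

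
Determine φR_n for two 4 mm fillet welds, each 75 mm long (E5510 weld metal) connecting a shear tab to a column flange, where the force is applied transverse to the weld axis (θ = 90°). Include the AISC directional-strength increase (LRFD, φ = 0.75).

φR_n ≈ 157 kN

E55XX → F_EXX = 550 MPa.
t_e = 0.707 × 4 = 2.828 mm; A_we = 2.828 × 150 = 424.2 mm².
Directional factor: 1.0 + 0.5 sin^1.5(90°) = 1.5.
F_nw = 0.6 × 550 × 1.5 = 495 MPa.
φR_n = 0.75 × 495 × 424.2 × 10⁻³ = 157.5 kN.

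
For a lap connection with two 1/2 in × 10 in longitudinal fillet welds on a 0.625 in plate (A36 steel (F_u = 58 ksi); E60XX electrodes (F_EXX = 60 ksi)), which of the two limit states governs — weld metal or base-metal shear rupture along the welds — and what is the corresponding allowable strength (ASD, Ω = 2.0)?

R_n/Ω ≈ 127 kip (weld metal governs)

t_e = 0.707 × 0.5 = 0.3535 in; L = 20 in.
Weld metal: R_n/Ω = (1/2.0) × 0.6 × 60 × 0.3535 × 20 = 127.3 kip.
Base metal (shear rupture): R_n/Ω = (1/2.0) × 0.6 × 58 × 0.625 × 20 = 217.5 kip.
Governing: weld metal.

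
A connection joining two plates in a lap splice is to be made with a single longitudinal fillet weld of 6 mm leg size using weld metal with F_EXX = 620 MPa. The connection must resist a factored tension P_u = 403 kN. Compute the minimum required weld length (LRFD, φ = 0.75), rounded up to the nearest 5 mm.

Throat t_e = 0.707 × 6 = 4.242 mm.
φr_n = 0.75 × 0.6 × 620 × 4.242 × 10⁻³ = 1.184 kN/mm.
L_req = P_u / φr_n = 403 / 1.184 = 340.5 mm total.
Round up → use L = 345 mm.

L = 345 mm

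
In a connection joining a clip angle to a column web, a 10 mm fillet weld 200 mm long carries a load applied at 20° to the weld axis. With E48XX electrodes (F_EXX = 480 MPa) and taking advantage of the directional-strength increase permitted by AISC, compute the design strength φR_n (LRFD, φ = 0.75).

t_e = 0.707 × 10 = 7.07 mm; A_we = 7.07 × 200 = 1414 mm².
Directional factor: 1.0 + 0.5 sin^1.5(20°) = 1.1.
F_nw = 0.6 × 480 × 1.1 = 316.8 MPa.
φR_n = 0.75 × 316.8 × 1414 × 10⁻³ = 336 kN.

φR_n ≈ 336 kN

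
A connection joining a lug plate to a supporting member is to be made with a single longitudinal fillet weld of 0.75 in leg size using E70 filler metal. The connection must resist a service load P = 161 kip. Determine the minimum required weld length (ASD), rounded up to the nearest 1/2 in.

L = 14.5 in

E70XX → F_EXX = 70 ksi.
Throat t_e = 0.707 × 0.75 = 0.5302 in.
r_n/Ω = (0.6 × 70 × 0.5302) / 2.0 = 11.14 kip/in.
L_req = P / (r_n/Ω) = 161 / 11.14 = 14.46 in total.
Round up → use L = 14.5 in.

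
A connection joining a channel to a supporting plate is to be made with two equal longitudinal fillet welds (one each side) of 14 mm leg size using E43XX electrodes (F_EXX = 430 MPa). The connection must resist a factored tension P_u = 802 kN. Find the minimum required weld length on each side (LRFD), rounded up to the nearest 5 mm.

L = 210 mm on each side

Throat t_e = 0.707 × 14 = 9.898 mm.
φr_n = 0.75 × 0.6 × 430 × 9.898 × 10⁻³ = 1.915 kN/mm.
L_req = P_u / φr_n = 802 / 1.915 = 418.7 mm total.
Per side: 418.7 / 2 = 209.4 mm.
Round up → use L = 210 mm on each side.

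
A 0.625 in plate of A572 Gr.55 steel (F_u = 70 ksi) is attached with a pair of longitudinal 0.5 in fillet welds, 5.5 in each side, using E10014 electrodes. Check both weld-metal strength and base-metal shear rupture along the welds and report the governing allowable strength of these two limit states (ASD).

R_n/Ω ≈ 117 kip (weld metal governs)

E100XX → F_EXX = 100 ksi.
t_e = 0.707 × 0.5 = 0.3535 in; L = 11 in.
Weld metal: R_n/Ω = (1/2.0) × 0.6 × 100 × 0.3535 × 11 = 116.7 kip.
Base metal (shear rupture): R_n/Ω = (1/2.0) × 0.6 × 70 × 0.625 × 11 = 144.4 kip.
Governing: weld metal.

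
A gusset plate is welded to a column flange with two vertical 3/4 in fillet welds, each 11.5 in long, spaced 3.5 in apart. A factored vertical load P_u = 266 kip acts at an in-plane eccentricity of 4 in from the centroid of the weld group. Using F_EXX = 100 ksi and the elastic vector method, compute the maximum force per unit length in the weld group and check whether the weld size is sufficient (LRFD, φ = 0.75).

Total weld length L_w = 23 in. Treat welds as unit-width lines.
Polar moment about centroid: J = 2[d³/12 + d(b/2)²] = 2[11.5³/12 + 11.5×1.75²] = 323.9 in³.
Direct shear f_v = P/L_w = 266 / 23 = 11.57 kip/in (vertical).
Torsion M = P·e = 266 × 4 = 1064 kip·in.
Critical point at (x, y) = (1.75, 5.75) from centroid. f_tx = M·y/J = 18.89 kip/in; f_ty = M·x/J = 5.748 kip/in.
Resultant f_max = √[f_tx² + (f_v + f_ty)²] = √[18.89² + (11.57 + 5.748)²] = 25.62 kip/in.
Capacity per unit length: φr_n = 0.75 × 0.6 × 100 × (0.707 × 0.75) = 23.86 kip/in.
25.62 > 23.86 → NOT adequate.

f_max ≈ 25.6 kip/in; NOT adequate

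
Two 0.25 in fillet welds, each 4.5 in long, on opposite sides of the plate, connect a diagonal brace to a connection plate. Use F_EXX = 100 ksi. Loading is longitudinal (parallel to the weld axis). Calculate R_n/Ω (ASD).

R_n/Ω ≈ 47.7 kips

Effective throat t_e = 0.707 × 0.25 = 0.1767 in.
Total length L = 9 in; A_we = 0.1767 × 9 = 1.591 in².
F_nw = 0.6 F_EXX = 0.6 × 100 = 60 ksi.
R_n = 60 × 1.591 = 95.44 kips; R_n/Ω = 95.44/2.0 = 47.72 kips.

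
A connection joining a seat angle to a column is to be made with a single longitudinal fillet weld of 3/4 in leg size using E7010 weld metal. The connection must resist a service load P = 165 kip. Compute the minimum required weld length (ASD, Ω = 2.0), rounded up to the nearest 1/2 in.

L = 15 in

E70XX → F_EXX = 70 ksi.
Throat t_e = 0.707 × 0.75 = 0.5302 in.
r_n/Ω = (0.6 × 70 × 0.5302) / 2.0 = 11.14 kip/in.
L_req = P / (r_n/Ω) = 165 / 11.14 = 14.82 in total.
Round up → use L = 15 in.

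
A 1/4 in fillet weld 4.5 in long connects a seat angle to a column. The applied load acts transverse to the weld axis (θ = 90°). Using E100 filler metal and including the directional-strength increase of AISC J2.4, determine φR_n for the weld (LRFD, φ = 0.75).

φR_n ≈ 53.7 kips

E100XX → F_EXX = 100 ksi.
t_e = 0.707 × 0.25 = 0.1767 in; A_we = 0.1767 × 4.5 = 0.7954 in².
Directional factor: 1.0 + 0.5 sin^1.5(90°) = 1.5.
F_nw = 0.6 × 100 × 1.5 = 90 ksi.
φR_n = 0.75 × 90 × 0.7954 = 53.69 kips.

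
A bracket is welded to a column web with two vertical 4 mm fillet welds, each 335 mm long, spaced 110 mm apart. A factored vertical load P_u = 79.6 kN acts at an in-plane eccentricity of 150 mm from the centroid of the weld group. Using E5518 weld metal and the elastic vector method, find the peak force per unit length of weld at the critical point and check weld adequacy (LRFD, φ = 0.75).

E55XX → F_EXX = 550 MPa.
Total weld length L_w = 670 mm. Treat welds as unit-width lines.
Polar moment about centroid: J = 2[d³/12 + d(b/2)²] = 2[335³/12 + 335×55²] = 8293000 mm³.
Direct shear f_v = P/L_w = 79.6×10³ / 670 = 118.8 N/mm (vertical).
Torsion M = P·e = 79.6×10³ × 150 = 11940000 N·mm.
Critical point at (x, y) = (55, 167.5) from centroid. f_tx = M·y/J = 241.2 N/mm; f_ty = M·x/J = 79.19 N/mm.
Resultant f_max = √[f_tx² + (f_v + f_ty)²] = √[241.2² + (118.8 + 79.19)²] = 312 N/mm.
Capacity per unit length: φr_n = 0.75 × 0.6 × 550 × (0.707 × 4) = 699.9 N/mm.
312 ≤ 699.9 → adequate.

f_max ≈ 312 N/mm; adequate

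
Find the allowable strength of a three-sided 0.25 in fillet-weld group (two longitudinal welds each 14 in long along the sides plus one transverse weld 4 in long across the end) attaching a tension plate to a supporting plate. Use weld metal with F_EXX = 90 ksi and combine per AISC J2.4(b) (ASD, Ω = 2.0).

R_n/Ω ≈ 153 kips

t_e = 0.707 × 0.25 = 0.1767 in.
R_nwl = 0.6 × 90 × 0.1767 × 28 = 267.2 kips (longitudinal, 2 welds).
R_nwt = 0.6 × 90 × 0.1767 × 4 = 38.18 kips (transverse, base value).
(i) R_nwl + R_nwt = 305.4 kips; (ii) 0.85 R_nwl + 1.5 R_nwt = 284.4 kips.
R_n = max = 305.4 kips [governs: (i)]; R_n/Ω = 152.7 kips.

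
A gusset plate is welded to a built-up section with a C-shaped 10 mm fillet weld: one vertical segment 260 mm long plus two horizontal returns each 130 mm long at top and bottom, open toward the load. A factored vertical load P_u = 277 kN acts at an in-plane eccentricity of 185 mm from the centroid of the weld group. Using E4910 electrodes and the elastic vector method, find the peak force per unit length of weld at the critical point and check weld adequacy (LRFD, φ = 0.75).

f_max ≈ 1610 N/mm; NOT adequate

E49XX → F_EXX = 490 MPa.
Total weld length L_w = 520 mm. Treat welds as unit-width lines.
Centroid: x̄ = 2×130×65 / 520 = 32.5 mm from the vertical weld.
Polar moment about centroid: J = I_x + I_y = [260³/12 + 2×130×130²] + [260×32.5² + 2(130³/12 + 130×32.5²)] = 6774000 mm³.
Direct shear f_v = P/L_w = 277×10³ / 520 = 532.7 N/mm (vertical).
Torsion M = P·e = 277×10³ × 185 = 51245000 N·mm.
Critical point at (x, y) = (97.5, 130) from centroid. f_tx = M·y/J = 983.4 N/mm; f_ty = M·x/J = 737.6 N/mm.
Resultant f_max = √[f_tx² + (f_v + f_ty)²] = √[983.4² + (532.7 + 737.6)²] = 1606 N/mm.
Capacity per unit length: φr_n = 0.75 × 0.6 × 490 × (0.707 × 10) = 1559 N/mm.
1606 > 1559 → NOT adequate.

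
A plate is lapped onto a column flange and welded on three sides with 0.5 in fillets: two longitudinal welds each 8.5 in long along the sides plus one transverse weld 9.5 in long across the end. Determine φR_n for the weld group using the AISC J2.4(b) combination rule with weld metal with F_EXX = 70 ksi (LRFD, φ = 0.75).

t_e = 0.707 × 0.5 = 0.3535 in.
R_nwl = 0.6 × 70 × 0.3535 × 17 = 252.4 kip (longitudinal, 2 welds).
R_nwt = 0.6 × 70 × 0.3535 × 9.5 = 141 kip (transverse, base value).
(i) R_nwl + R_nwt = 393.4 kip; (ii) 0.85 R_nwl + 1.5 R_nwt = 426.1 kip.
R_n = max = 426.1 kip [governs: (ii)]; φR_n = 319.6 kip.

φR_n ≈ 320 kip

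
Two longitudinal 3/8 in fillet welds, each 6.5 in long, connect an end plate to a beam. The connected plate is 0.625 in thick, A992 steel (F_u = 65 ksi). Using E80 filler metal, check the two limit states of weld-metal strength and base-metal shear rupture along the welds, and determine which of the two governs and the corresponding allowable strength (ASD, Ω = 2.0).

E80XX → F_EXX = 80 ksi.
t_e = 0.707 × 0.375 = 0.2651 in; L = 13 in.
Weld metal: R_n/Ω = (1/2.0) × 0.6 × 80 × 0.2651 × 13 = 82.72 kips.
Base metal (shear rupture): R_n/Ω = (1/2.0) × 0.6 × 65 × 0.625 × 13 = 158.4 kips.
Governing: weld metal.

R_n/Ω ≈ 82.7 kips (weld metal governs)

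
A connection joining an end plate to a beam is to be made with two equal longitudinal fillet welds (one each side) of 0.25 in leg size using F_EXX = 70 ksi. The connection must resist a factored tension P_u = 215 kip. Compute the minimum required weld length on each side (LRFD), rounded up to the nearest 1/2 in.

Throat t_e = 0.707 × 0.25 = 0.1767 in.
φr_n = 0.75 × 0.6 × 70 × 0.1767 = 5.568 kip/in.
L_req = P_u / φr_n = 215 / 5.568 = 38.62 in total.
Per side: 38.62 / 2 = 19.31 in.
Round up → use L = 19.5 in on each side.

L = 19.5 in on each side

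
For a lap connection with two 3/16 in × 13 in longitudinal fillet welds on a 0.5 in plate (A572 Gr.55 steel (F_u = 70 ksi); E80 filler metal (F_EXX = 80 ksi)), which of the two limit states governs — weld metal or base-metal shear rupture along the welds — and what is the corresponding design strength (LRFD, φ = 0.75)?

t_e = 0.707 × 0.1875 = 0.1326 in; L = 26 in.
Weld metal: φR_n = 0.75 × 0.6 × 80 × 0.1326 × 26 = 124.1 kip.
Base metal (shear rupture): φR_n = 0.75 × 0.6 × 70 × 0.5 × 26 = 409.5 kip.
Governing: weld metal.

φR_n ≈ 124 kip (weld metal governs)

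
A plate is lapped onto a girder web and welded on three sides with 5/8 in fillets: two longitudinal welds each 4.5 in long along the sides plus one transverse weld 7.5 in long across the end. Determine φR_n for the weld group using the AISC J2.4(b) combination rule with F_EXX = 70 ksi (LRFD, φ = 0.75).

t_e = 0.707 × 0.625 = 0.4419 in.
R_nwl = 0.6 × 70 × 0.4419 × 9 = 167 kips (longitudinal, 2 welds).
R_nwt = 0.6 × 70 × 0.4419 × 7.5 = 139.2 kips (transverse, base value).
(i) R_nwl + R_nwt = 306.2 kips; (ii) 0.85 R_nwl + 1.5 R_nwt = 350.8 kips.
R_n = max = 350.8 kips [governs: (ii)]; φR_n = 263.1 kips.

φR_n ≈ 263 kips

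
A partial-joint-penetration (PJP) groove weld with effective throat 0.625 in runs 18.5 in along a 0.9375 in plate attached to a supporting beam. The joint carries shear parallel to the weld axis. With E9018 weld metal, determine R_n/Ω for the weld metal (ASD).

E90XX → F_EXX = 90 ksi.
Effective throat (given) t_e = 0.625 in.
A_we = 0.625 × 18.5 = 11.56 in².
F_nw = 0.6 F_EXX = 54 ksi.
R_n/Ω = (54 × 11.56) / 2.0 = 312.2 kip.

R_n/Ω ≈ 312 kip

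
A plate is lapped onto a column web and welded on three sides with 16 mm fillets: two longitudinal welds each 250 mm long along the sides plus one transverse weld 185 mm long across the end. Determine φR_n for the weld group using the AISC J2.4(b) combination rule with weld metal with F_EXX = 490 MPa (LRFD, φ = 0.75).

t_e = 0.707 × 16 = 11.31 mm.
R_nwl = 0.6 × 490 × 11.31 × 500 × 10⁻³ = 1663 kN (longitudinal, 2 welds).
R_nwt = 0.6 × 490 × 11.31 × 185 × 10⁻³ = 615.3 kN (transverse, base value).
(i) R_nwl + R_nwt = 2278 kN; (ii) 0.85 R_nwl + 1.5 R_nwt = 2336 kN.
R_n = max = 2336 kN [governs: (ii)]; φR_n = 1752 kN.

φR_n ≈ 1750 kN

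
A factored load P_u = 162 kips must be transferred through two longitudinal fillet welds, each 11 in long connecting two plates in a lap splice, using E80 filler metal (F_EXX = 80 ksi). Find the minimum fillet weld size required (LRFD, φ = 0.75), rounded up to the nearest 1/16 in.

w = 5/16 in

Total weld length L = 22 in.
Required throat t_e = P_u / (φ × 0.6 F_EXX × L) = 162 / (0.75 × 0.6 × 80 × 22) = 0.2045 in.
Required leg w = t_e / 0.707 = 0.2893 in → use 5/16 in.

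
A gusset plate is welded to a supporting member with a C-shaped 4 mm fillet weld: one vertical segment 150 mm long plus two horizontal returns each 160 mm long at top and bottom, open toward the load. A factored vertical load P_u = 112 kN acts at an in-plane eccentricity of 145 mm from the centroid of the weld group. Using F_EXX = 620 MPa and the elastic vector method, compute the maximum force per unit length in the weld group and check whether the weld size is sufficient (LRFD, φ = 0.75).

Total weld length L_w = 470 mm. Treat welds as unit-width lines.
Centroid: x̄ = 2×160×80 / 470 = 54.47 mm from the vertical weld.
Polar moment about centroid: J = I_x + I_y = [150³/12 + 2×160×75²] + [150×54.47² + 2(160³/12 + 160×25.53²)] = 3418000 mm³.
Direct shear f_v = P/L_w = 112×10³ / 470 = 238.3 N/mm (vertical).
Torsion M = P·e = 112×10³ × 145 = 16240000 N·mm.
Critical point at (x, y) = (105.5, 75) from centroid. f_tx = M·y/J = 356.4 N/mm; f_ty = M·x/J = 501.5 N/mm.
Resultant f_max = √[f_tx² + (f_v + f_ty)²] = √[356.4² + (238.3 + 501.5)²] = 821.2 N/mm.
Capacity per unit length: φr_n = 0.75 × 0.6 × 620 × (0.707 × 4) = 789 N/mm.
821.2 > 789 → NOT adequate.

f_max ≈ 821 N/mm; NOT adequate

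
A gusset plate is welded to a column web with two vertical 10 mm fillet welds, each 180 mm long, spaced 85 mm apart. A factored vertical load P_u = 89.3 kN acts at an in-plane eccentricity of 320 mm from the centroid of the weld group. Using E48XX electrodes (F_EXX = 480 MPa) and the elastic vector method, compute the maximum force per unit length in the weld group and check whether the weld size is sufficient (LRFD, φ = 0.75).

Total weld length L_w = 360 mm. Treat welds as unit-width lines.
Polar moment about centroid: J = 2[d³/12 + d(b/2)²] = 2[180³/12 + 180×42.5²] = 1622000 mm³.
Direct shear f_v = P/L_w = 89.3×10³ / 360 = 248.1 N/mm (vertical).
Torsion M = P·e = 89.3×10³ × 320 = 28576000 N·mm.
Critical point at (x, y) = (42.5, 90) from centroid. f_tx = M·y/J = 1585 N/mm; f_ty = M·x/J = 748.6 N/mm.
Resultant f_max = √[f_tx² + (f_v + f_ty)²] = √[1585² + (248.1 + 748.6)²] = 1873 N/mm.
Capacity per unit length: φr_n = 0.75 × 0.6 × 480 × (0.707 × 10) = 1527 N/mm.
1873 > 1527 → NOT adequate.

f_max ≈ 1870 N/mm; NOT adequate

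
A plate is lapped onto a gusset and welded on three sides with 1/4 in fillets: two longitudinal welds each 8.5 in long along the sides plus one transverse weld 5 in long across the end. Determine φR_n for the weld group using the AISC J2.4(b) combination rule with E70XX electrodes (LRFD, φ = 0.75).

E70XX → F_EXX = 70 ksi.
t_e = 0.707 × 0.25 = 0.1767 in.
R_nwl = 0.6 × 70 × 0.1767 × 17 = 126.2 kips (longitudinal, 2 welds).
R_nwt = 0.6 × 70 × 0.1767 × 5 = 37.12 kips (transverse, base value).
(i) R_nwl + R_nwt = 163.3 kips; (ii) 0.85 R_nwl + 1.5 R_nwt = 162.9 kips.
R_n = max = 163.3 kips [governs: (i)]; φR_n = 122.5 kips.

φR_n ≈ 122 kips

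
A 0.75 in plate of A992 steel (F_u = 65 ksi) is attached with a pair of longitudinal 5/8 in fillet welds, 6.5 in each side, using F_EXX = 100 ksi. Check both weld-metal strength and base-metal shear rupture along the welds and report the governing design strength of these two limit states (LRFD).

φR_n ≈ 258 kip (weld metal governs)

t_e = 0.707 × 0.625 = 0.4419 in; L = 13 in.
Weld metal: φR_n = 0.75 × 0.6 × 100 × 0.4419 × 13 = 258.5 kip.
Base metal (shear rupture): φR_n = 0.75 × 0.6 × 65 × 0.75 × 13 = 285.2 kip.
Governing: weld metal.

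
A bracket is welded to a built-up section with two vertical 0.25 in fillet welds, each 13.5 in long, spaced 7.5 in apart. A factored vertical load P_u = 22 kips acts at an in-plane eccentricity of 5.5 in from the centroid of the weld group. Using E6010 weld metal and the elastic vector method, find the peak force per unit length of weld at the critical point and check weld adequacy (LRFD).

E60XX → F_EXX = 60 ksi.
Total weld length L_w = 27 in. Treat welds as unit-width lines.
Polar moment about centroid: J = 2[d³/12 + d(b/2)²] = 2[13.5³/12 + 13.5×3.75²] = 789.8 in³.
Direct shear f_v = P/L_w = 22 / 27 = 0.8148 kip/in (vertical).
Torsion M = P·e = 22 × 5.5 = 121 kip·in.
Critical point at (x, y) = (3.75, 6.75) from centroid. f_tx = M·y/J = 1.034 kip/in; f_ty = M·x/J = 0.5745 kip/in.
Resultant f_max = √[f_tx² + (f_v + f_ty)²] = √[1.034² + (0.8148 + 0.5745)²] = 1.732 kip/in.
Capacity per unit length: φr_n = 0.75 × 0.6 × 60 × (0.707 × 0.25) = 4.772 kip/in.
1.732 ≤ 4.772 → adequate.

f_max ≈ 1.73 kip/in; adequate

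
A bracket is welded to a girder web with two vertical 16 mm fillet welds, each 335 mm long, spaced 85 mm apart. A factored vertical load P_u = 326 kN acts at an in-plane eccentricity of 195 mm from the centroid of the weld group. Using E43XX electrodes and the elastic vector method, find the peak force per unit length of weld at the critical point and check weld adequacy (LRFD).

E43XX → F_EXX = 430 MPa.
Total weld length L_w = 670 mm. Treat welds as unit-width lines.
Polar moment about centroid: J = 2[d³/12 + d(b/2)²] = 2[335³/12 + 335×42.5²] = 7476000 mm³.
Direct shear f_v = P/L_w = 326×10³ / 670 = 486.6 N/mm (vertical).
Torsion M = P·e = 326×10³ × 195 = 63570000 N·mm.
Critical point at (x, y) = (42.5, 167.5) from centroid. f_tx = M·y/J = 1424 N/mm; f_ty = M·x/J = 361.4 N/mm.
Resultant f_max = √[f_tx² + (f_v + f_ty)²] = √[1424² + (486.6 + 361.4)²] = 1658 N/mm.
Capacity per unit length: φr_n = 0.75 × 0.6 × 430 × (0.707 × 16) = 2189 N/mm.
1658 ≤ 2189 → adequate.

f_max ≈ 1660 N/mm; adequate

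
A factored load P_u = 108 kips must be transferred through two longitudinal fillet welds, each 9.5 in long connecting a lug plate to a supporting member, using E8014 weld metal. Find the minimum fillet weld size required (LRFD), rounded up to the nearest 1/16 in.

E80XX → F_EXX = 80 ksi.
Total weld length L = 19 in.
Required throat t_e = P_u / (φ × 0.6 F_EXX × L) = 108 / (0.75 × 0.6 × 80 × 19) = 0.1579 in.
Required leg w = t_e / 0.707 = 0.2233 in → use 1/4 in.

w = 1/4 in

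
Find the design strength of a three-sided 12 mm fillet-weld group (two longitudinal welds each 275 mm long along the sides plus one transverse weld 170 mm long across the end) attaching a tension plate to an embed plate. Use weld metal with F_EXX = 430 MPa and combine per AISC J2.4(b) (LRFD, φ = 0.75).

t_e = 0.707 × 12 = 8.484 mm.
R_nwl = 0.6 × 430 × 8.484 × 550 × 10⁻³ = 1204 kN (longitudinal, 2 welds).
R_nwt = 0.6 × 430 × 8.484 × 170 × 10⁻³ = 372.1 kN (transverse, base value).
(i) R_nwl + R_nwt = 1576 kN; (ii) 0.85 R_nwl + 1.5 R_nwt = 1581 kN.
R_n = max = 1581 kN [governs: (ii)]; φR_n = 1186 kN.

φR_n ≈ 1190 kN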